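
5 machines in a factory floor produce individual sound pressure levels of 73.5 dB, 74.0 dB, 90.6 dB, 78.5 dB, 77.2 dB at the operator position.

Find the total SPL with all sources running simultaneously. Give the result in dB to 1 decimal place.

Sum in the linear (power) domain: Σ 10^(Lᵢ/10) = 10^(73.5/10) + 10^(74.0/10) + 10^(90.6/10) + 10^(78.5/10) + 10^(77.2/10) = 1.319e+09.
Combined level = 10 log₁₀(1.319e+09) = 91.2 dB.

91.2 dB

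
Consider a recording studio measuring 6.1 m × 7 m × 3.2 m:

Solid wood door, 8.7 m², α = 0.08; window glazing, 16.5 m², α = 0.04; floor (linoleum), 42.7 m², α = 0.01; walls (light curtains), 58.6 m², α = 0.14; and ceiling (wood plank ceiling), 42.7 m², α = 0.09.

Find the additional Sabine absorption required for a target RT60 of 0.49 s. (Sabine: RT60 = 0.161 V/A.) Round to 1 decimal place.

31.1 sabins

Summing Sᵢαᵢ: 0.696 + 0.660 + 0.427 + 8.204 + 3.843 → A₁ = 13.830 sabins.
For T = 0.49 s, need A₂ = 0.161·V/T = 0.161·136.64/0.49 = 44.896 sabins.
Shortfall: 44.896 − 13.830 = 31.1 sabins.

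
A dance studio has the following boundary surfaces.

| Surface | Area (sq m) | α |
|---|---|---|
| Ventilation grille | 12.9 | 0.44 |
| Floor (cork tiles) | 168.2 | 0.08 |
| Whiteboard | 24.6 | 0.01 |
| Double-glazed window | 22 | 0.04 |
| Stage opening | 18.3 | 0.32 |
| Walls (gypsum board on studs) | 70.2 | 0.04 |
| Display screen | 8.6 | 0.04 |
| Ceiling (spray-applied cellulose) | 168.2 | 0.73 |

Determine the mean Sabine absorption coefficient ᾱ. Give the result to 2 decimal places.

S = Σ Sᵢ = 12.9 + 168.2 + 24.6 + 22 + 18.3 + 70.2 + 8.6 + 168.2 = 493.0 sq m.
Σ(Sᵢαᵢ) = 12.9×0.44 + 168.2×0.08 + 24.6×0.01 + 22×0.04 + 18.3×0.32 + 70.2×0.04 + 8.6×0.04 + 168.2×0.73 = 152.052.
ᾱ = 152.052 / 493.0 = 0.31.

0.31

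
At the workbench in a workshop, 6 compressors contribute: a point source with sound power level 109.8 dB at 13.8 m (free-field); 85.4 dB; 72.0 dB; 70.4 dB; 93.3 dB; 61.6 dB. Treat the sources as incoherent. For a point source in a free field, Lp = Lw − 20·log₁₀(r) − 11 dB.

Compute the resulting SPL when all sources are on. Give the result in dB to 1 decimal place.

Source at 13.8 m: Lp = 109.8 − 20·log₁₀(13.8) − 11 = 76.0 dB.
Converting to relative power and adding: 10^(76.0/10) + 10^(85.4/10) + 10^(72.0/10) + 10^(70.4/10) + 10^(93.3/10) + 10^(61.6/10) = 2.553e+09.
L_total = 10·log₁₀(2.553e+09) = 94.1 dB.

94.1 dB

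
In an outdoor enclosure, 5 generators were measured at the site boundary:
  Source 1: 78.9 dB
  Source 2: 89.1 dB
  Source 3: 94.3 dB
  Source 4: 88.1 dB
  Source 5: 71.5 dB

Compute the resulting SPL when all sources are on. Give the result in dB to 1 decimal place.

Sum in the linear (power) domain: Σ 10^(Lᵢ/10) = 10^(78.9/10) + 10^(89.1/10) + 10^(94.3/10) + 10^(88.1/10) + 10^(71.5/10) = 4.242e+09.
Combined level = 10 log₁₀(4.242e+09) = 96.3 dB.

96.3 dB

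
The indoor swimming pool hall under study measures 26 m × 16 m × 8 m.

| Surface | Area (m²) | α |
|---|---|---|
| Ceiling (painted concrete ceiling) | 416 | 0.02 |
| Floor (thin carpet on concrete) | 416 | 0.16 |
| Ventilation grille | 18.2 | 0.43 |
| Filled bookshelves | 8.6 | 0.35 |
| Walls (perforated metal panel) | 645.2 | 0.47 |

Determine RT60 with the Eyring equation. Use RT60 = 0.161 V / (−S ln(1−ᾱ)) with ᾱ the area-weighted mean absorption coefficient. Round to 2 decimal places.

1.19 sec

S = Σ Sᵢ = 1504.0 m².
Σ(Sᵢαᵢ) = 416·0.02 + 416·0.16 + 18.2·0.43 + 8.6·0.35 + 645.2·0.47 = 388.960.
ᾱ = 388.960 / 1504.0 = 0.2586.
−S·ln(1−ᾱ) = −1504.0 × ln(1 − 0.2586) = 450.019.
V = 26 × 16 × 8 = 3328 m³.
T = 0.161·V/[−S·ln(1−ᾱ)] = 0.161·3328/450.019 = 1.19 s.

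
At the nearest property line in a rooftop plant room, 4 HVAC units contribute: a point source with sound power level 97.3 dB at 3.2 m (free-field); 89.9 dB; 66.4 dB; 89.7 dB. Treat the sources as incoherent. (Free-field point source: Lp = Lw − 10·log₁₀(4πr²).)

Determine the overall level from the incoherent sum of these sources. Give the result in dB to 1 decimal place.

Source at 3.2 m: Lp = 97.3 − 10·log₁₀(4π·3.2²) = 97.3 − 10·log₁₀(128.680) = 76.2 dB.
Σ 10^(Lᵢ/10) = 1.957e+09.
Combined level = 10 log₁₀(1.957e+09) = 92.9 dB.

92.9 dB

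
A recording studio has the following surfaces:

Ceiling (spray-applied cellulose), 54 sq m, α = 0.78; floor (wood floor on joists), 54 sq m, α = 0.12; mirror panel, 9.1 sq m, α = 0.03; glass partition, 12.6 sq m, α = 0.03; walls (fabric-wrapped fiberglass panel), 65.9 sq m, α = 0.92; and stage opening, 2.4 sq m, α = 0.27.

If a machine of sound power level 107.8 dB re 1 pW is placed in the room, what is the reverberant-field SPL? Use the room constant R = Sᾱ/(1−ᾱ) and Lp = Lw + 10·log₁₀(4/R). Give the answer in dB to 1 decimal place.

A = 110.527 sabins; S = 198.0 sq m.
ᾱ = 110.527/198.0 = 0.5582; R = Sᾱ/(1−ᾱ) = 110.527/(1−0.5582) = 250.174 sq m.
Lp = 107.8 + 10·log₁₀(4/250.174) = 107.8 + (-17.96) = 89.8 dB.

89.8 dB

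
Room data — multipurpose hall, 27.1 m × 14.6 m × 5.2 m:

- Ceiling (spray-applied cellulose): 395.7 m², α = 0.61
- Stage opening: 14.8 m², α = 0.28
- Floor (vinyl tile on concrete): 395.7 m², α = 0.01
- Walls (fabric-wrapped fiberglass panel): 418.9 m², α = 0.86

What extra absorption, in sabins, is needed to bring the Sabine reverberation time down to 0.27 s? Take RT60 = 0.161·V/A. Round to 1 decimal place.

617.1 sabins

Total absorption A₁ = 395.7*0.61 + 14.8*0.28 + 395.7*0.01 + 418.9*0.86
  = 241.377 + 4.144 + 3.957 + 360.254 = 609.732 m² sabins.
For T = 0.27 s, need A₂ = 0.161·V/T = 0.161·2057.432/0.27 = 1226.839 sabins.
Additional absorption ΔA = 1226.839 − 609.732 = 617.1 sabins.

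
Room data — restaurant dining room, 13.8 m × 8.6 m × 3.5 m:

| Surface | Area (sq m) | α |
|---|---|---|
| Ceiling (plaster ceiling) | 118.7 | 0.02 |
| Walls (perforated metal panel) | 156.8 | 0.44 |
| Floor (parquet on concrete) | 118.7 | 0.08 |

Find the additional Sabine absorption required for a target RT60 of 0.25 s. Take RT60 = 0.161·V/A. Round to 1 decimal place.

Summing Sᵢαᵢ: 2.374 + 68.992 + 9.496 → A₁ = 80.862 sabins.
For T = 0.25 s, need A₂ = 0.161·V/T = 0.161·415.38/0.25 = 267.505 sabins.
Additional absorption ΔA = 267.505 − 80.862 = 186.6 sabins.

186.6 sabins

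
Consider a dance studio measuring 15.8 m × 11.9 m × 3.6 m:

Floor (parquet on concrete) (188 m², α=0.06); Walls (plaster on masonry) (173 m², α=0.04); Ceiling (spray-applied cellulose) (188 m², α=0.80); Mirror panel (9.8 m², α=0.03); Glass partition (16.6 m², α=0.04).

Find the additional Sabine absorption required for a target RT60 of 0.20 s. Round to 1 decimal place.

375.3 sabins

Summing Sᵢαᵢ: 11.280 + 6.920 + 150.400 + 0.294 + 0.664 → A₁ = 169.558 sabins.
Target A₂ = 0.161·676.872/0.20 = 544.882 sabins (V = 676.872 m³).
Additional absorption ΔA = 544.882 − 169.558 = 375.3 sabins.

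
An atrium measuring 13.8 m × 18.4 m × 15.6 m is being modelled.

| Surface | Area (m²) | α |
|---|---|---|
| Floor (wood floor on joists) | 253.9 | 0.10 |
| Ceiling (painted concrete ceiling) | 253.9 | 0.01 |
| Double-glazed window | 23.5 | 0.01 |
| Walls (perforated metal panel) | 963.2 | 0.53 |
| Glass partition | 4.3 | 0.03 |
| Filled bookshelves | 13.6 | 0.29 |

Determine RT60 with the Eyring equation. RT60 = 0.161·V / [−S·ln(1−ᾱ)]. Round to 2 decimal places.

S = Σ Sᵢ = 1512.4 m².
Absorption A = 253.9×0.10 + 253.9×0.01 + 23.5×0.01 + 963.2×0.53 + 4.3×0.03 + 13.6×0.29 = 542.733 sabins.
Mean coefficient ᾱ = A/S = 0.3589.
Eyring denominator: −S ln(1−ᾱ) = 672.367.
V = 13.8 × 18.4 × 15.6 = 3961.152 m³.
T = 0.161·V/[−S·ln(1−ᾱ)] = 0.161·3961.152/672.367 = 0.95 s.

0.95 s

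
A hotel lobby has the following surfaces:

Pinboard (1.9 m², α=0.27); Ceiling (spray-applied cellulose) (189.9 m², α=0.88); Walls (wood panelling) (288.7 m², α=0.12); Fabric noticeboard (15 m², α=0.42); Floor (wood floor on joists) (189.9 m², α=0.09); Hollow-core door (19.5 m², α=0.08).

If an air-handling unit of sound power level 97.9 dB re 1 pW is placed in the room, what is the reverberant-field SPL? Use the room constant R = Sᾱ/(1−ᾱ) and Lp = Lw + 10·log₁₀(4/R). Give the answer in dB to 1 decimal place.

Σ(Sᵢαᵢ) = 1.9·0.27 + 189.9·0.88 + 288.7·0.12 + 15·0.42 + 189.9·0.09 + 19.5·0.08 = 227.220; total area S = 704.9 m².
ᾱ = 0.3223, so room constant R = A/(1−ᾱ) = 335.281 m².
Lp = 97.9 + 10·log₁₀(4/335.281) = 97.9 + (-19.23) = 78.7 dB.

78.7 dB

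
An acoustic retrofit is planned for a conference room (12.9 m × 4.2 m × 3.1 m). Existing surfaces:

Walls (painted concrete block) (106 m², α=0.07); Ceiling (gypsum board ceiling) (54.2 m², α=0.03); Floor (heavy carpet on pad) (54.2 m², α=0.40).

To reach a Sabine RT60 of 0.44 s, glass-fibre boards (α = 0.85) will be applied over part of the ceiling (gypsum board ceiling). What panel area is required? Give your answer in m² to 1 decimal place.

37.5

A₁ = Σ Sᵢαᵢ = 106·0.07 + 54.2·0.03 + 54.2·0.40 = 30.726 sabins.
V = 167.958 m³. Target absorption A₂ = 0.161 × 167.958 / 0.44 = 61.457 sabins.
Absorption to add: 61.457 − 30.726 = 30.731 sabins.
Net gain per m²: Δα = 0.85 − 0.03 = 0.82.
Panel area = 30.731 / 0.82 = 37.5 m².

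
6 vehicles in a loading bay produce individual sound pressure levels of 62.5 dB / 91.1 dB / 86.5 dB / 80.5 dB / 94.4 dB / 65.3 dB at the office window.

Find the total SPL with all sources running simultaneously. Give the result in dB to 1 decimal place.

Converting to relative power and adding: 10^(62.5/10) + 10^(91.1/10) + 10^(86.5/10) + 10^(80.5/10) + 10^(94.4/10) + 10^(65.3/10) = 4.607e+09.
Combined level = 10 log₁₀(4.607e+09) = 96.6 dB.

96.6 dB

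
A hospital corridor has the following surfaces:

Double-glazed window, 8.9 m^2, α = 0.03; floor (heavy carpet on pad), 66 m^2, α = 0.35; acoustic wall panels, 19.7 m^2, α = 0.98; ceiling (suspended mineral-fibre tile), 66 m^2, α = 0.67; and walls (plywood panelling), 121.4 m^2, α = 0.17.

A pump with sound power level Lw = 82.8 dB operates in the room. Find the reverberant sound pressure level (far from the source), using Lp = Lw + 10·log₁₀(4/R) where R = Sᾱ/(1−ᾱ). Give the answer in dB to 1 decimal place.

A = 107.531 sabins; S = 282.0 m^2.
ᾱ = 0.3813, so room constant R = A/(1−ᾱ) = 173.802 m^2.
Lp = 82.8 + 10·log₁₀(4/173.802) = 82.8 + (-16.38) = 66.4 dB.

66.4 dB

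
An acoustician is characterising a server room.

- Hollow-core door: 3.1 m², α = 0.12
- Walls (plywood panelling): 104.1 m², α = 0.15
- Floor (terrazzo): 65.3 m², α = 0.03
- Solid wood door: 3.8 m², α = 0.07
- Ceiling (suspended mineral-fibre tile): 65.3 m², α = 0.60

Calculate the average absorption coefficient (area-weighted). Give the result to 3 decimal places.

0.238

Total surface area S = 241.6 m².
Weighted sum Σ Sα = 57.392.
ᾱ = 57.392 / 241.6 = 0.238.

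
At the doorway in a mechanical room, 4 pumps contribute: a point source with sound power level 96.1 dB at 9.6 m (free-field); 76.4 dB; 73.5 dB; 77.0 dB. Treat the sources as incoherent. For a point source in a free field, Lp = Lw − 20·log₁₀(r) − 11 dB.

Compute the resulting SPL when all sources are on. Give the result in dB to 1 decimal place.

Source at 9.6 m: Lp = 96.1 − 20·log₁₀(9.6) − 11 = 65.5 dB.
Σ 10^(Lᵢ/10) = 1.197e+08.
Back to dB: 10·log₁₀ Σ = 80.8 dB.

80.8 dB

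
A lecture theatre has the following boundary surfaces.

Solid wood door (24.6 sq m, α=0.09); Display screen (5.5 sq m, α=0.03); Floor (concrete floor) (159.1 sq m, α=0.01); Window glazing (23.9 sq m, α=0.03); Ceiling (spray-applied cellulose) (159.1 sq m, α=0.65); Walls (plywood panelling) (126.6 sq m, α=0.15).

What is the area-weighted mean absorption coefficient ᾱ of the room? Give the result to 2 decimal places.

S = Σ Sᵢ = 24.6 + 5.5 + 159.1 + 23.9 + 159.1 + 126.6 = 498.8 sq m.
Weighted sum Σ Sα = 127.092.
ᾱ = A/S = 0.25.

0.25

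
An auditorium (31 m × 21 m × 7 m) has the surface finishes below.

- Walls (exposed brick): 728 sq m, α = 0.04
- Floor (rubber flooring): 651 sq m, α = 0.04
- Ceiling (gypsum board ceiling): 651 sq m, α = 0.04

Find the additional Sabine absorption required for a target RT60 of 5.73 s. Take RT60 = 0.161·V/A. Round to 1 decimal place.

46.8 sabins

A₁ = Σ Sᵢαᵢ = 728*0.04 + 651*0.04 + 651*0.04 = 81.200 sabins.
V = 4557 m³. Required absorption A₂ = 0.161 × 4557 / 5.73 = 128.041 sabins.
Shortfall: 128.041 − 81.200 = 46.8 sabins.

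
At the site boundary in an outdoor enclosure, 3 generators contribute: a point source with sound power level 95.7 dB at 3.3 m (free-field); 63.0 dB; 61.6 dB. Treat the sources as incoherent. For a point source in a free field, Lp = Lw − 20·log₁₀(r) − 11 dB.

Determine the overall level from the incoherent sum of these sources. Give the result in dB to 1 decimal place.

Source at 3.3 m: Lp = 95.7 − 20·log₁₀(3.3) − 11 = 74.3 dB.
Σ 10^(Lᵢ/10) = 3.036e+07.
Combined level = 10 log₁₀(3.036e+07) = 74.8 dB.

74.8 dB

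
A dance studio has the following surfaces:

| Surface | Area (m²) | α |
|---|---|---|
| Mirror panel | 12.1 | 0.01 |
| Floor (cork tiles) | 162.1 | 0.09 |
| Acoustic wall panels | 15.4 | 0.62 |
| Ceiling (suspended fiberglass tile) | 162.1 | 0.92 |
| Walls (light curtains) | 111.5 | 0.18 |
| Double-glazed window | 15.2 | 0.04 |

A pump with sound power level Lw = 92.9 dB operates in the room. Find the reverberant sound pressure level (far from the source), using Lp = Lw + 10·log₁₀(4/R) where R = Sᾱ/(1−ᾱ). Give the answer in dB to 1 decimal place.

73.8 dB

Σ(Sᵢαᵢ) = 12.1·0.01 + 162.1·0.09 + 15.4·0.62 + 162.1·0.92 + 111.5·0.18 + 15.2·0.04 = 194.068; total area S = 478.4 m².
ᾱ = 194.068/478.4 = 0.4057; R = Sᾱ/(1−ᾱ) = 194.068/(1−0.4057) = 326.549 m².
Lp = Lw + 10 log₁₀(4/R) = 92.9 -19.12 = 73.8 dB.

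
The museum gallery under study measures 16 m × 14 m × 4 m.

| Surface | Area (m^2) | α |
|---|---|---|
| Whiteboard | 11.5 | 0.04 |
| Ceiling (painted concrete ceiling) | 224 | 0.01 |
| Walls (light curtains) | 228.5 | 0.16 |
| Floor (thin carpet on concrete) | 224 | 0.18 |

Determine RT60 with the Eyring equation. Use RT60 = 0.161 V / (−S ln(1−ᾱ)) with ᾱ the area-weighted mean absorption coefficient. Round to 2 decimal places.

1.71 s

Total surface area S = 11.5 + 224 + 228.5 + 224 = 688.0 m^2.
Absorption A = 11.5·0.04 + 224·0.01 + 228.5·0.16 + 224·0.18 = 79.580 sabins.
Mean coefficient ᾱ = A/S = 0.1157.
Eyring denominator: −S ln(1−ᾱ) = 84.596.
V = 16 × 14 × 4 = 896 m³.
T = 0.161·V/[−S·ln(1−ᾱ)] = 0.161·896/84.596 = 1.71 s.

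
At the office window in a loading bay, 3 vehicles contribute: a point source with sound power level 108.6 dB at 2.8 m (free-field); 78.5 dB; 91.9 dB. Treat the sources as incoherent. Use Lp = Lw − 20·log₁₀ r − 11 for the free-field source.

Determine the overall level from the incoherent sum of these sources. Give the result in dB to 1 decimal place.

Source at 2.8 m: Lp = 108.6 − 20·log₁₀(2.8) − 11 = 88.7 dB.
Sum in the linear (power) domain: Σ 10^(Lᵢ/10) = 10^(88.7/10) + 10^(78.5/10) + 10^(91.9/10) = 2.361e+09.
Combined level = 10 log₁₀(2.361e+09) = 93.7 dB.

93.7 dB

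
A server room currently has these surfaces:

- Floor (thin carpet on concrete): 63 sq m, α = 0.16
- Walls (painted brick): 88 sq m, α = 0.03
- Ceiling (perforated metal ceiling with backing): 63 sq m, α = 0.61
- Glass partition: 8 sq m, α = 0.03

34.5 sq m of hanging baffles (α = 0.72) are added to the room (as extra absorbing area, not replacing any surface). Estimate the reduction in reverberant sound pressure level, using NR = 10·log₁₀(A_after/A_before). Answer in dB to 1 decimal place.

1.7 dB

Total absorption A_before = 63·0.16 + 88·0.03 + 63·0.61 + 8·0.03
  = 10.080 + 2.640 + 38.430 + 0.240 = 51.390 sq m sabins.
Added absorption = 34.5 × 0.72 = 24.840 sabins.
New total A_after = 76.230 sabins.
NR = 10·log₁₀(76.230/51.390) = 1.7 dB.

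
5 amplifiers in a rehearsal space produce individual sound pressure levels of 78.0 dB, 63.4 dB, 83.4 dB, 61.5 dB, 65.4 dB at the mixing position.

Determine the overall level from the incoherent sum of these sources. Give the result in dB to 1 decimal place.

84.6 dB

Converting to relative power and adding: 10^(78.0/10) + 10^(63.4/10) + 10^(83.4/10) + 10^(61.5/10) + 10^(65.4/10) = 2.889e+08.
Back to dB: 10·log₁₀ Σ = 84.6 dB.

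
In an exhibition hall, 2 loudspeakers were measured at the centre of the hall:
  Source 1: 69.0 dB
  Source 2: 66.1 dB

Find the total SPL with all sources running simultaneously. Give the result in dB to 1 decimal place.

Σ 10^(Lᵢ/10) = 1.202e+07.
Combined level = 10 log₁₀(1.202e+07) = 70.8 dB.

70.8 dB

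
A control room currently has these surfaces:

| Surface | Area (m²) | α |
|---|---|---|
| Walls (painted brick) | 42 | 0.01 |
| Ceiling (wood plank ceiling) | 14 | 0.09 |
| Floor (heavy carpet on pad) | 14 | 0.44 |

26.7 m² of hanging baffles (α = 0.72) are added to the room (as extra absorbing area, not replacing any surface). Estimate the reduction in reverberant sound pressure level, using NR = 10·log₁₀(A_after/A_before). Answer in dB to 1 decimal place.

Summing Sᵢαᵢ: 0.420 + 1.260 + 6.160 → A_before = 7.840 sabins.
Treatment contributes 26.7·0.72 = 19.224 sabins.
New total A_after = 27.064 sabins.
NR = 10·log₁₀(27.064/7.840) = 5.4 dB.

5.4 dB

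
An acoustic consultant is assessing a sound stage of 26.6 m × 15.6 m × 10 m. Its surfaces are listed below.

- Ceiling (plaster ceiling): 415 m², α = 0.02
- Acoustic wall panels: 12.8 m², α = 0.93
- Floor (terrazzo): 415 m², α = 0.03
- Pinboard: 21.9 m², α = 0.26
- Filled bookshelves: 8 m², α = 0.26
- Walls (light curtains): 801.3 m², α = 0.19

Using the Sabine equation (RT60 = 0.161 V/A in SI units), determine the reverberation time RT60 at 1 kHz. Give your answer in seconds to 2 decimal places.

Equivalent absorption area: A = 415×0.02 + 12.8×0.93 + 415×0.03 + 21.9×0.26 + 8×0.26 + 801.3×0.19 = 192.675 m².
V = 26.6·15.6·10 = 4149.6 m³.
Sabine: RT60 = 0.161 × 4149.6 / 192.675 = 3.47 s.

3.47 s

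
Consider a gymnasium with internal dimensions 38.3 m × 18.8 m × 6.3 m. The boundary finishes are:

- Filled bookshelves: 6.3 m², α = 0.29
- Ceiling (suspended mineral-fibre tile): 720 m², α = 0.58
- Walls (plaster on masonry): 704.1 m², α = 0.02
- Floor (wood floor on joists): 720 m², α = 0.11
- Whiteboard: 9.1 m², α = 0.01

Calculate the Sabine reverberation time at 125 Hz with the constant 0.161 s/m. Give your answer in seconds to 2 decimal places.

1.42 sec

Total absorption A = 6.3·0.29 + 720·0.58 + 704.1·0.02 + 720·0.11 + 9.1·0.01
  = 1.827 + 417.600 + 14.082 + 79.200 + 0.091 = 512.800 m² sabins.
Room volume: 4536.252 m³.
Sabine: RT60 = 0.161 × 4536.252 / 512.800 = 1.42 s.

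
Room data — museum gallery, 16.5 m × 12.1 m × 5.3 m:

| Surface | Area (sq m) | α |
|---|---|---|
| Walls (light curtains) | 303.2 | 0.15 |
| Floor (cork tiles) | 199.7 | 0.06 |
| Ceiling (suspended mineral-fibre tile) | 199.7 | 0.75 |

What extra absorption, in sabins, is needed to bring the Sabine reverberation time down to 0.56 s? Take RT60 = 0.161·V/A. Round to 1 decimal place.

A₁ = Σ Sᵢαᵢ = 303.2·0.15 + 199.7·0.06 + 199.7·0.75 = 207.237 sabins.
V = 1058.145 m³. Required absorption A₂ = 0.161 × 1058.145 / 0.56 = 304.217 sabins.
Additional absorption ΔA = 304.217 − 207.237 = 97.0 sabins.

97.0 sabins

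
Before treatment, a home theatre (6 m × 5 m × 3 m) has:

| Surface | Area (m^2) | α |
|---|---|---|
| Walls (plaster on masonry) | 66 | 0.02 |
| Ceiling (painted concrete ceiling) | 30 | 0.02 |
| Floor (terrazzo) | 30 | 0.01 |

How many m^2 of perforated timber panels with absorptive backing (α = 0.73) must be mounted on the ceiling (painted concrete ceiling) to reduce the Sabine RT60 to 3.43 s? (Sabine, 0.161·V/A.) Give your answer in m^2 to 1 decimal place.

2.8

A₁ = Σ Sᵢαᵢ = 66*0.02 + 30*0.02 + 30*0.01 = 2.220 sabins.
V = 90 m³. Target absorption A₂ = 0.161 × 90 / 3.43 = 4.224 sabins.
ΔA needed = 4.224 − 2.220 = 2.004 sabins.
Net gain per m^2: Δα = 0.73 − 0.02 = 0.71.
Area = ΔA/Δα = 2.004/0.71 = 2.8 m^2.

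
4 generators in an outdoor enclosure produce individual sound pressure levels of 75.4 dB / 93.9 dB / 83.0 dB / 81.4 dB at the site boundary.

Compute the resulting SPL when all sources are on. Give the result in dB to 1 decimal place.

94.5 dB

Converting to relative power and adding: 10^(75.4/10) + 10^(93.9/10) + 10^(83.0/10) + 10^(81.4/10) = 2.827e+09.
Combined level = 10 log₁₀(2.827e+09) = 94.5 dB.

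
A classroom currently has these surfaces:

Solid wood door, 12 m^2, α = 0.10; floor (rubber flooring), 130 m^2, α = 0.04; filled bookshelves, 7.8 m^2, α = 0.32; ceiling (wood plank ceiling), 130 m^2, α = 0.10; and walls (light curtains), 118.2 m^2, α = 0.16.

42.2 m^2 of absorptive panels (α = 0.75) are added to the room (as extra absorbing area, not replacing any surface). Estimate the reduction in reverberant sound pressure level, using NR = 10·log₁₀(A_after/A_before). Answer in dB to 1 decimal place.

Summing Sᵢαᵢ: 1.200 + 5.200 + 2.496 + 13.000 + 18.912 → A_before = 40.808 sabins.
Treatment contributes 42.2·0.75 = 31.650 sabins.
New total A_after = 72.458 sabins.
Reduction = 10 log₁₀(A_after/A_before) = 10 log₁₀(1.7756) = 2.5 dB.

2.5 dB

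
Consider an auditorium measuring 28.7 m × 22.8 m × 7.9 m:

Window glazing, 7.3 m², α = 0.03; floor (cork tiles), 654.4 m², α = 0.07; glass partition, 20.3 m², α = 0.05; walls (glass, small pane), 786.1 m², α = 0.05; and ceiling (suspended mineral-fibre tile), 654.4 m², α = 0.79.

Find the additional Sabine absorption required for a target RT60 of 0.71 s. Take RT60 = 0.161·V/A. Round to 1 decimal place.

568.9 sabins

Equivalent absorption area: A₁ = 7.3×0.03 + 654.4×0.07 + 20.3×0.05 + 786.1×0.05 + 654.4×0.79 = 603.323 m².
For T = 0.71 s, need A₂ = 0.161·V/T = 0.161·5169.444/0.71 = 1172.226 sabins.
Additional absorption ΔA = 1172.226 − 603.323 = 568.9 sabins.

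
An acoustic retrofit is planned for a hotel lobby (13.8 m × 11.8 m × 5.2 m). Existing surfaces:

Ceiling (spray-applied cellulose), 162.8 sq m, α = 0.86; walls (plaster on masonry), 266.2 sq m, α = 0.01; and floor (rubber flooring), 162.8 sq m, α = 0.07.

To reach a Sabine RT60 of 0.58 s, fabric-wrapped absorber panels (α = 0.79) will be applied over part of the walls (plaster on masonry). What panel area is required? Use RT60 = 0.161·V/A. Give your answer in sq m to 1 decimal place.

103.8

Total absorption A₁ = 162.8×0.86 + 266.2×0.01 + 162.8×0.07
  = 140.008 + 2.662 + 11.396 = 154.066 sq m sabins.
V = 846.768 m³. Target absorption A₂ = 0.161 × 846.768 / 0.58 = 235.051 sabins.
ΔA needed = 235.051 − 154.066 = 80.985 sabins.
Net gain per sq m: Δα = 0.79 − 0.01 = 0.78.
Area = ΔA/Δα = 80.985/0.78 = 103.8 sq m.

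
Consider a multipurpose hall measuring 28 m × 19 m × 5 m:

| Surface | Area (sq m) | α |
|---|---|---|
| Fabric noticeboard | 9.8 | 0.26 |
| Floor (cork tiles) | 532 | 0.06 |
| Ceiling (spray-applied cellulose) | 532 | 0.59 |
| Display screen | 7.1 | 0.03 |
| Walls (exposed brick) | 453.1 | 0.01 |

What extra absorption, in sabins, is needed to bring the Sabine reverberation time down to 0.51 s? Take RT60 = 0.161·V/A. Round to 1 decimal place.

486.6 sabins

Total absorption A₁ = 9.8*0.26 + 532*0.06 + 532*0.59 + 7.1*0.03 + 453.1*0.01
  = 2.548 + 31.920 + 313.880 + 0.213 + 4.531 = 353.092 sq m sabins.
V = 2660 m³. Required absorption A₂ = 0.161 × 2660 / 0.51 = 839.725 sabins.
Shortfall: 839.725 − 353.092 = 486.6 sabins.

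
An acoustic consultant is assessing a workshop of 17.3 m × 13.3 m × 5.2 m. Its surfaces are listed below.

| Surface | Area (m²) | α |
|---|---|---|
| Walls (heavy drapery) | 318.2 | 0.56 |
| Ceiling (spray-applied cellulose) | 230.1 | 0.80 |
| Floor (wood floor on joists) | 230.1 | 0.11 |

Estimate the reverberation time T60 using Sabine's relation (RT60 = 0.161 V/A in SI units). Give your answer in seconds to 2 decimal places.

Summing Sᵢαᵢ: 178.192 + 184.080 + 25.311 → A = 387.583 sabins.
V = 17.3·13.3·5.2 = 1196.468 m³.
Sabine: RT60 = 0.161 × 1196.468 / 387.583 = 0.50 s.

0.50 seconds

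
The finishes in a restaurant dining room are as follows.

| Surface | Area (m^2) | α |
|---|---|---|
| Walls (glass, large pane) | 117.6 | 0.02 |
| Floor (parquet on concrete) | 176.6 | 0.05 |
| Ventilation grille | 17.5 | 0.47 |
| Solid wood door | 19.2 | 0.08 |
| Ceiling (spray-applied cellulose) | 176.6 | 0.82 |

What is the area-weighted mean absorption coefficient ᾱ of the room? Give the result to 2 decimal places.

0.33

S = Σ Sᵢ = 117.6 + 176.6 + 17.5 + 19.2 + 176.6 = 507.5 m^2.
Σ(Sᵢαᵢ) = 117.6×0.02 + 176.6×0.05 + 17.5×0.47 + 19.2×0.08 + 176.6×0.82 = 165.755.
ᾱ = A/S = 0.33.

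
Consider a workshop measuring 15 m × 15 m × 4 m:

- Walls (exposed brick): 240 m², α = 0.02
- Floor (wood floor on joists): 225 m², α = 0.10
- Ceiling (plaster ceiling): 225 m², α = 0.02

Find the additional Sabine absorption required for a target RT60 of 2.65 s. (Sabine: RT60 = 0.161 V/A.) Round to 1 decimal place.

Equivalent absorption area: A₁ = 240·0.02 + 225·0.10 + 225·0.02 = 31.800 m².
Target A₂ = 0.161·900/2.65 = 54.679 sabins (V = 900 m³).
Additional absorption ΔA = 54.679 − 31.800 = 22.9 sabins.

22.9 sabins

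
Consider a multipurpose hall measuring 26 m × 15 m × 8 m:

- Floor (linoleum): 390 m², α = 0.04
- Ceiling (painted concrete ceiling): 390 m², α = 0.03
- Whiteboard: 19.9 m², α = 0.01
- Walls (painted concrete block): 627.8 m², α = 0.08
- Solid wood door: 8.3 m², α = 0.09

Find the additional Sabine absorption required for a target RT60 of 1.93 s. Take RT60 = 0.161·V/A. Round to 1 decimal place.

181.8 sabins

A₁ = Σ Sᵢαᵢ = 390×0.04 + 390×0.03 + 19.9×0.01 + 627.8×0.08 + 8.3×0.09 = 78.470 sabins.
Target A₂ = 0.161·3120/1.93 = 260.269 sabins (V = 3120 m³).
Shortfall: 260.269 − 78.470 = 181.8 sabins.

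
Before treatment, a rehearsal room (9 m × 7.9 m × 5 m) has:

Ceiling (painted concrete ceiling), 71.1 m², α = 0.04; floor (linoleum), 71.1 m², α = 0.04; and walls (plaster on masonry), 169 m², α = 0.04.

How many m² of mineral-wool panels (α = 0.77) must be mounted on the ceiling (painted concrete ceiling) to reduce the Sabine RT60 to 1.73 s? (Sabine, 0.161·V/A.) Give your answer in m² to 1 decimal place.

28.3

Summing Sᵢαᵢ: 2.844 + 2.844 + 6.760 → A₁ = 12.448 sabins.
Required A₂ = 0.161·355.5/1.73 = 33.084 sabins.
ΔA needed = 33.084 − 12.448 = 20.636 sabins.
Net gain per m²: Δα = 0.77 − 0.04 = 0.73.
Panel area = 20.636 / 0.73 = 28.3 m².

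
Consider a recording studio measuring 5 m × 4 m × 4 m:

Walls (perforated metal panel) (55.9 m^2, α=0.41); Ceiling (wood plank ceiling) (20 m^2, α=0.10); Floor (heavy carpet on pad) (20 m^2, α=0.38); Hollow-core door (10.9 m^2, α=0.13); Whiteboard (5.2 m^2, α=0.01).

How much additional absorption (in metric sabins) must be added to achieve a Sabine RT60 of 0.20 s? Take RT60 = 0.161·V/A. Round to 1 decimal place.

30.4 sabins

Equivalent absorption area: A₁ = 55.9×0.41 + 20×0.10 + 20×0.38 + 10.9×0.13 + 5.2×0.01 = 33.988 m^2.
Target A₂ = 0.161·80/0.20 = 64.400 sabins (V = 80 m³).
Additional absorption ΔA = 64.400 − 33.988 = 30.4 sabins.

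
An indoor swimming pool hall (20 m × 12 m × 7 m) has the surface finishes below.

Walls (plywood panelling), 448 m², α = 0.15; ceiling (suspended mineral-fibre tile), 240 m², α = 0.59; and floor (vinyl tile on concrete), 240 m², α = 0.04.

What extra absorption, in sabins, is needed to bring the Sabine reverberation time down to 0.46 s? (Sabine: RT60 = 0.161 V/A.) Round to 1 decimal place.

369.6 sabins

Summing Sᵢαᵢ: 67.200 + 141.600 + 9.600 → A₁ = 218.400 sabins.
For T = 0.46 s, need A₂ = 0.161·V/T = 0.161·1680/0.46 = 588.000 sabins.
ΔA = A₂ − A₁ = 588.000 − 218.400 = 369.6 sabins.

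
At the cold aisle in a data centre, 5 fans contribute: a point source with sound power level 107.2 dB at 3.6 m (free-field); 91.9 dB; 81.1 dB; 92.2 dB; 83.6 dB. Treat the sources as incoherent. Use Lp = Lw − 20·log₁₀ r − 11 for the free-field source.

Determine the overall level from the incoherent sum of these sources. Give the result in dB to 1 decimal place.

Source at 3.6 m: Lp = 107.2 − 20·log₁₀(3.6) − 11 = 85.1 dB.
Converting to relative power and adding: 10^(85.1/10) + 10^(91.9/10) + 10^(81.1/10) + 10^(92.2/10) + 10^(83.6/10) = 3.89e+09.
Combined level = 10 log₁₀(3.89e+09) = 95.9 dB.

95.9 dB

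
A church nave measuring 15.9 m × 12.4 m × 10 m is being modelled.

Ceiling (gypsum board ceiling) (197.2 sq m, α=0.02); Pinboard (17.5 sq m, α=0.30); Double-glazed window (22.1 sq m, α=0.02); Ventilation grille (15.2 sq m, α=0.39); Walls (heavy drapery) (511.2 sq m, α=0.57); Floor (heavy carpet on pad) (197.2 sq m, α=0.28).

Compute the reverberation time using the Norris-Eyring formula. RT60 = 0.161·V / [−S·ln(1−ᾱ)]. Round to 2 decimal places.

S = Σ Sᵢ = 960.4 sq m.
Σ(Sᵢαᵢ) = 197.2·0.02 + 17.5·0.30 + 22.1·0.02 + 15.2·0.39 + 511.2·0.57 + 197.2·0.28 = 362.164.
ᾱ = 362.164 / 960.4 = 0.3771.
Eyring denominator: −S ln(1−ᾱ) = 454.624.
V = 15.9 × 12.4 × 10 = 1971.6 m³.
T = 0.161·V/[−S·ln(1−ᾱ)] = 0.161·1971.6/454.624 = 0.70 s.

0.70 seconds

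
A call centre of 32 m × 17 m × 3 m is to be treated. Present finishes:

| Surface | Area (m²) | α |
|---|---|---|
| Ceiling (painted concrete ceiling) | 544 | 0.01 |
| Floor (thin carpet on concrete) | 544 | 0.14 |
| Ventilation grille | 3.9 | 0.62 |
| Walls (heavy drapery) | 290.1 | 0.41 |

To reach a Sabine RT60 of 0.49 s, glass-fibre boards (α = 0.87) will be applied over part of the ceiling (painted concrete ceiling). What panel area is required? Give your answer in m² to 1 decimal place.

Total absorption A₁ = 544·0.01 + 544·0.14 + 3.9·0.62 + 290.1·0.41
  = 5.440 + 76.160 + 2.418 + 118.941 = 202.959 m² sabins.
Required A₂ = 0.161·1632/0.49 = 536.229 sabins.
ΔA needed = 536.229 − 202.959 = 333.270 sabins.
Each m² of panel replacing the ceiling (painted concrete ceiling) adds (0.87 − 0.01) = 0.86 sabins.
Panel area = 333.270 / 0.86 = 387.5 m².

387.5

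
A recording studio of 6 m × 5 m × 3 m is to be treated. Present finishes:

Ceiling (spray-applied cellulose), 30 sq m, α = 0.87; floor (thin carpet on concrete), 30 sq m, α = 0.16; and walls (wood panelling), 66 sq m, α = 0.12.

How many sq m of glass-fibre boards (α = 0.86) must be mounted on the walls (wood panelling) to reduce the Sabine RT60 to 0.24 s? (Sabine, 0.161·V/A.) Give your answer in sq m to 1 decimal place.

Summing Sᵢαᵢ: 26.100 + 4.800 + 7.920 → A₁ = 38.820 sabins.
V = 90 m³. Target absorption A₂ = 0.161 × 90 / 0.24 = 60.375 sabins.
ΔA needed = 60.375 − 38.820 = 21.555 sabins.
Net gain per sq m: Δα = 0.86 − 0.12 = 0.74.
Panel area = 21.555 / 0.74 = 29.1 sq m.

29.1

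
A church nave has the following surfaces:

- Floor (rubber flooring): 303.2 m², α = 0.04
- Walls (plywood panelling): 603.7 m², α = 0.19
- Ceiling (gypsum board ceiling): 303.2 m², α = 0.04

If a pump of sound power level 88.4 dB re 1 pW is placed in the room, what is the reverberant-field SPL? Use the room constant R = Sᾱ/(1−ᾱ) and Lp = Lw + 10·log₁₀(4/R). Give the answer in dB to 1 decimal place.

Σ(Sᵢαᵢ) = 303.2×0.04 + 603.7×0.19 + 303.2×0.04 = 138.959; total area S = 1210.1 m².
ᾱ = 138.959/1210.1 = 0.1148; R = Sᾱ/(1−ᾱ) = 138.959/(1−0.1148) = 156.980 m².
Lp = Lw + 10 log₁₀(4/R) = 88.4 -15.94 = 72.5 dB.

72.5 dB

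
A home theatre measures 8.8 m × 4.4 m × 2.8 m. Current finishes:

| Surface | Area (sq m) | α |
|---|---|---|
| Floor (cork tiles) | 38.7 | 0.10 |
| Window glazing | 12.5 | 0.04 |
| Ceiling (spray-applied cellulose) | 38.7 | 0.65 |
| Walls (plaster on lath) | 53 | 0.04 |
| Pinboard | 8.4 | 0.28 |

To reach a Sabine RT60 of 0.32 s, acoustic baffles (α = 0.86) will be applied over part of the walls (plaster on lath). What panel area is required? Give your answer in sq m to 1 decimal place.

25.1

Summing Sᵢαᵢ: 3.870 + 0.500 + 25.155 + 2.120 + 2.352 → A₁ = 33.997 sabins.
V = 108.416 m³. Target absorption A₂ = 0.161 × 108.416 / 0.32 = 54.547 sabins.
ΔA needed = 54.547 − 33.997 = 20.550 sabins.
Net gain per sq m: Δα = 0.86 − 0.04 = 0.82.
Area = ΔA/Δα = 20.550/0.82 = 25.1 sq m.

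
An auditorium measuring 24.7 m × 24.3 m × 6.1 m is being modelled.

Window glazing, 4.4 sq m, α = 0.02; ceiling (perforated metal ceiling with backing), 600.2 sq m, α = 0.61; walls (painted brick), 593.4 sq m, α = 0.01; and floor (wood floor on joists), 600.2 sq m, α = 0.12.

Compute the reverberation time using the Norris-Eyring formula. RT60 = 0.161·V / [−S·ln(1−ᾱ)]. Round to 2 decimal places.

S = Σ Sᵢ = 1798.2 sq m.
Absorption A = 4.4·0.02 + 600.2·0.61 + 593.4·0.01 + 600.2·0.12 = 444.168 sabins.
Mean coefficient ᾱ = A/S = 0.2470.
Eyring denominator: −S ln(1−ᾱ) = 510.131.
V = 24.7 × 24.3 × 6.1 = 3661.281 m³.
T = 0.161·V/[−S·ln(1−ᾱ)] = 0.161·3661.281/510.131 = 1.16 s.

1.16 seconds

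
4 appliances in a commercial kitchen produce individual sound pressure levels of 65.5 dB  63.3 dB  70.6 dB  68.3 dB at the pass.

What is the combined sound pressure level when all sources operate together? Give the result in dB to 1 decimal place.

73.8 dB

Σ 10^(Lᵢ/10) = 2.393e+07.
L_total = 10·log₁₀(2.393e+07) = 73.8 dB.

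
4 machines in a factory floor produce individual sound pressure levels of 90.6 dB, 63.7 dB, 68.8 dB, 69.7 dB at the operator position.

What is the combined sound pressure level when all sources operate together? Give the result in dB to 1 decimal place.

90.7 dB

Sum in the linear (power) domain: Σ 10^(Lᵢ/10) = 10^(90.6/10) + 10^(63.7/10) + 10^(68.8/10) + 10^(69.7/10) = 1.167e+09.
Combined level = 10 log₁₀(1.167e+09) = 90.7 dB.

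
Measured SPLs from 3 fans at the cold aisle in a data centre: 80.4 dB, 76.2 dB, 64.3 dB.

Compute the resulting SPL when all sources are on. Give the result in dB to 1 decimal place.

Σ 10^(Lᵢ/10) = 1.54e+08.
L_total = 10·log₁₀(1.54e+08) = 81.9 dB.

81.9 dB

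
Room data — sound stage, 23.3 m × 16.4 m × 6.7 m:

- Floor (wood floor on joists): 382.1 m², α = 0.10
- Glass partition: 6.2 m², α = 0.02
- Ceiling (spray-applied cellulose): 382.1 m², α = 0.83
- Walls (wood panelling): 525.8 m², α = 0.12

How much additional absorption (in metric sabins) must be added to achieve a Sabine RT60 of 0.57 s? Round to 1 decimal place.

A₁ = Σ Sᵢαᵢ = 382.1*0.10 + 6.2*0.02 + 382.1*0.83 + 525.8*0.12 = 418.573 sabins.
Target A₂ = 0.161·2560.204/0.57 = 723.145 sabins (V = 2560.204 m³).
ΔA = A₂ − A₁ = 723.145 − 418.573 = 304.6 sabins.

304.6 sabins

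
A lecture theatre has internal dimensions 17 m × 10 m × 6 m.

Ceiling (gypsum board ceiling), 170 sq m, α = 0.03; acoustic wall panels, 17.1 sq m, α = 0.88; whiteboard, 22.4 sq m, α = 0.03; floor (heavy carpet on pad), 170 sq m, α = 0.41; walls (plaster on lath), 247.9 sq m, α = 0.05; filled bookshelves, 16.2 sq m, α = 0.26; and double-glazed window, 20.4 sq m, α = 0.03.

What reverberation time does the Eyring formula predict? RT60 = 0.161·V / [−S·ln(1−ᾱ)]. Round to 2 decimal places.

Total surface area S = 170 + 17.1 + 22.4 + 170 + 247.9 + 16.2 + 20.4 = 664.0 sq m.
Σ(Sᵢαᵢ) = 170×0.03 + 17.1×0.88 + 22.4×0.03 + 170×0.41 + 247.9×0.05 + 16.2×0.26 + 20.4×0.03 = 107.739.
ᾱ = 107.739 / 664.0 = 0.1623.
Eyring denominator: −S ln(1−ᾱ) = 117.591.
V = 17 × 10 × 6 = 1020 m³.
RT60 = 0.161 × 1020 / 117.591 = 1.40 s.

1.40 sec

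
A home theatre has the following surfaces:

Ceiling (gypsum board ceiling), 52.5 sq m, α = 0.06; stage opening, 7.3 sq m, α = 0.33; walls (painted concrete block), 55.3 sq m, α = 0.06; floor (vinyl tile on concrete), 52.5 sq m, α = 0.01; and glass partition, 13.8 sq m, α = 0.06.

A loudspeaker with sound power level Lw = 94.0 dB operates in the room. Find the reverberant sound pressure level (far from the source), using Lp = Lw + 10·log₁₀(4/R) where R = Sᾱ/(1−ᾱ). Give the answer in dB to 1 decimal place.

89.7 dB

Σ(Sᵢαᵢ) = 52.5·0.06 + 7.3·0.33 + 55.3·0.06 + 52.5·0.01 + 13.8·0.06 = 10.230; total area S = 181.4 sq m.
ᾱ = 10.230/181.4 = 0.0564; R = Sᾱ/(1−ᾱ) = 10.230/(1−0.0564) = 10.841 sq m.
Lp = 94.0 + 10·log₁₀(4/10.841) = 94.0 + (-4.33) = 89.7 dB.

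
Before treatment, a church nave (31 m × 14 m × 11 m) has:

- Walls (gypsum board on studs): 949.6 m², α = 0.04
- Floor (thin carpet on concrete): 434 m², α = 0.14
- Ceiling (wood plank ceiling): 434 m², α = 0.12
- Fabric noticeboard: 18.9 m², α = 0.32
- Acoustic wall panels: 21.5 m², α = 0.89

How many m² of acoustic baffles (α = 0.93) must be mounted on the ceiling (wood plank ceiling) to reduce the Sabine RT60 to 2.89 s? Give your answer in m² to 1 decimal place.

Equivalent absorption area: A₁ = 949.6×0.04 + 434×0.14 + 434×0.12 + 18.9×0.32 + 21.5×0.89 = 176.007 m².
Required A₂ = 0.161·4774/2.89 = 265.956 sabins.
Absorption to add: 265.956 − 176.007 = 89.949 sabins.
Net gain per m²: Δα = 0.93 − 0.12 = 0.81.
Area = ΔA/Δα = 89.949/0.81 = 111.0 m².

111.0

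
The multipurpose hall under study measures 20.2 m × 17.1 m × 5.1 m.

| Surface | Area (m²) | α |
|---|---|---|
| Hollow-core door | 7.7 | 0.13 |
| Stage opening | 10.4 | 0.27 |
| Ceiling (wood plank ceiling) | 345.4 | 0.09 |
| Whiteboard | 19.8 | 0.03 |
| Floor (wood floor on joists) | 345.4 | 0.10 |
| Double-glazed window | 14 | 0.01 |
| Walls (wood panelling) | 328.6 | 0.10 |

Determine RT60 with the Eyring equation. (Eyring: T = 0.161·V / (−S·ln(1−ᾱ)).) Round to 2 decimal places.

2.62 sec

Total surface area S = 7.7 + 10.4 + 345.4 + 19.8 + 345.4 + 14 + 328.6 = 1071.3 m².
Σ(Sᵢαᵢ) = 7.7·0.13 + 10.4·0.27 + 345.4·0.09 + 19.8·0.03 + 345.4·0.10 + 14·0.01 + 328.6·0.10 = 103.029.
Mean coefficient ᾱ = A/S = 0.0962.
Eyring denominator: −S ln(1−ᾱ) = 108.359.
V = 20.2 × 17.1 × 5.1 = 1761.642 m³.
RT60 = 0.161 × 1761.642 / 108.359 = 2.62 s.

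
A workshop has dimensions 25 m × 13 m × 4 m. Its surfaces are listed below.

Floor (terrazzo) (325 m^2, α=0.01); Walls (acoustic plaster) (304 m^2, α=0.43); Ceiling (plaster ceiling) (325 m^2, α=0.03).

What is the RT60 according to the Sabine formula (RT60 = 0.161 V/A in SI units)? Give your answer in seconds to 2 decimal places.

1.46 s

Total absorption A = 325*0.01 + 304*0.43 + 325*0.03
  = 3.250 + 130.720 + 9.750 = 143.720 m^2 sabins.
Room volume: 1300 m³.
T = 0.161 V/A = 0.161·1300/143.720 = 1.46 s.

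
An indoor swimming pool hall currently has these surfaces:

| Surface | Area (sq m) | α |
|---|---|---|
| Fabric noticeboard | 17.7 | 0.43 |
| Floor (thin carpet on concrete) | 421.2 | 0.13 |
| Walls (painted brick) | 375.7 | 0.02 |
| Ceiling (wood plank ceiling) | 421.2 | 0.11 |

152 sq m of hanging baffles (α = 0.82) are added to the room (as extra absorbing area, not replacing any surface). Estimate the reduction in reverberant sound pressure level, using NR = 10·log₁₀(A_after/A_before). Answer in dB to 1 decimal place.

3.2 dB

Equivalent absorption area: A_before = 17.7×0.43 + 421.2×0.13 + 375.7×0.02 + 421.2×0.11 = 116.213 sq m.
Added absorption = 152 × 0.82 = 124.640 sabins.
A_after = 116.213 + 124.640 = 240.853 sabins.
NR = 10·log₁₀(240.853/116.213) = 3.2 dB.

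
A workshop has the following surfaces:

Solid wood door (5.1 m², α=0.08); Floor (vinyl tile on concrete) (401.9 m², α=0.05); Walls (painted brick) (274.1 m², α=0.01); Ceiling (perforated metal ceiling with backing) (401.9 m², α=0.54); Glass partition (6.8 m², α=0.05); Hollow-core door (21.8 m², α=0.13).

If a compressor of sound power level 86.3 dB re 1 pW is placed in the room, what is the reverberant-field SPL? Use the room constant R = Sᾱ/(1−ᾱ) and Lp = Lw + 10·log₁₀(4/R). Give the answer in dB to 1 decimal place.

67.4 dB

A = 243.444 sabins; S = 1111.6 m².
ᾱ = 243.444/1111.6 = 0.2190; R = Sᾱ/(1−ᾱ) = 243.444/(1−0.2190) = 311.708 m².
Lp = Lw + 10 log₁₀(4/R) = 86.3 -18.92 = 67.4 dB.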